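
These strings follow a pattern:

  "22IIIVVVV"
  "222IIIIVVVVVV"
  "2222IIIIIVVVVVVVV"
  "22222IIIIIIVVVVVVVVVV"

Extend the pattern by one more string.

222222IIIIIIIVVVVVVVVVVVV

Reading off run lengths: 2 runs 2, 3, 4, 5; I runs 3, 4, 5, 6; V runs 4, 6, 8, 10 — each is linear in n, where the shown terms are n = 2, 3, 4, 5.
At n = 6 the blocks have lengths 6, 7, 12.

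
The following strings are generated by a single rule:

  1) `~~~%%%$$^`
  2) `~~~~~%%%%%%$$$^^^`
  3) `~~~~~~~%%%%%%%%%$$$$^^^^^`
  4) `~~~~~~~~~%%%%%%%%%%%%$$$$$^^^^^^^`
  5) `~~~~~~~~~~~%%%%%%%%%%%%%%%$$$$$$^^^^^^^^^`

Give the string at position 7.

~~~~~~~~~~~~~~~%%%%%%%%%%%%%%%%%%%%%$$$$$$$$^^^^^^^^^^^^^

The n-th term is 2n+1 ~'s then 3n %'s then n+1 $'s then 2n-1 ^'s (n = 1, 2, …).
At n = 7 the blocks have lengths 15, 21, 8, 13.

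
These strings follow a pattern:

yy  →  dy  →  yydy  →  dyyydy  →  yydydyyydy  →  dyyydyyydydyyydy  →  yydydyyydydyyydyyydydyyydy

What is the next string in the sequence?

From term 3 onward, concatenate the second-to-last term with the last: yy·dy = yydy, dy·yydy = dyyydy, …
Continuing: dyyydyyydydyyydy · yydydyyydydyyydyyydydyyydy gives term 8.

dyyydyyydydyyydyyydydyyydydyyydyyydydyyydy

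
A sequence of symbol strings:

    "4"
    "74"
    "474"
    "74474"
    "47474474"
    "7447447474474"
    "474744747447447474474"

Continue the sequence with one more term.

Each term (from the third on) is the two preceding terms concatenated in order: term 3 = 4·74 = 474.
The next term joins 7447447474474 and 474744747447447474474.

7447447474474474744747447447474474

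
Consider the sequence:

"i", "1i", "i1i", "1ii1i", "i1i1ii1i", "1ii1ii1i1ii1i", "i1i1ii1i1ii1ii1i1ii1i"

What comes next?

1ii1ii1i1ii1ii1i1ii1i1ii1ii1i1ii1i

Each term (from the third on) is the two preceding terms concatenated in order: term 3 = i·1i = i1i.
So term 8 is 1ii1ii1i1ii1i·i1i1ii1i1ii1ii1i1ii1i.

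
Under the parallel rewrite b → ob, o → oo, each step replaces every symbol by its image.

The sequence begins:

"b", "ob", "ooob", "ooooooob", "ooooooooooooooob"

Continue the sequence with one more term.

ooooooooooooooooooooooooooooooob

φ(ooooooooooooooob) expands symbol-by-symbol to oo oo oo oo oo oo oo oo oo oo oo oo oo oo oo ob; joining the 16 pieces gives the next term.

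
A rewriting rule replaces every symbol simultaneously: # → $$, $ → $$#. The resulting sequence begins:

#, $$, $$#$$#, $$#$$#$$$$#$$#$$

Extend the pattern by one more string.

$$#$$#$$$$#$$#$$$$#$$#$$#$$#$$$$#$$#$$$$#$$#

φ($$#$$#$$$$#$$#$$) expands symbol-by-symbol to $$# $$# $$ $$# $$# $$ $$# $$# $$# $$# $$ $$# $$# $$ $$# $$#; joining the 16 pieces gives the next term.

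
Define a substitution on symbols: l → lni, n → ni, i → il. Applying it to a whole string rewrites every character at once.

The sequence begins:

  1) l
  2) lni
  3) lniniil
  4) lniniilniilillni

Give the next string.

Applying the rule to each of the 16 symbols of lniniilniilillni gives the pieces lni ni il ni il il lni ni il il lni il lni lni ni il, which concatenate to the answer.

lniniilniilillniniilillniillnilniniil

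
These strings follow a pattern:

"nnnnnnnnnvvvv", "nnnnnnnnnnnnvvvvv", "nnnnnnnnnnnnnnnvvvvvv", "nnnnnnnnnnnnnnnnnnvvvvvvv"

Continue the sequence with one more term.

nnnnnnnnnnnnnnnnnnnnnvvvvvvvv

Each string has the form n^{3n} v^{n+1}, where the shown terms are n = 3, 4, 5, 6.
For the next term, n = 7, so the run lengths are 21, 8.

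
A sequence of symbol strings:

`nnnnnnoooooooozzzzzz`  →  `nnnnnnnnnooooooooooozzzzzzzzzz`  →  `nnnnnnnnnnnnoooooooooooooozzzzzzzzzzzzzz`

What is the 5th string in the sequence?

Each string has the form n^{3n} o^{3n+2} z^{4n-2}, where the shown terms are n = 2, 3, 4.
At n = 6 the blocks have lengths 18, 20, 22.

nnnnnnnnnnnnnnnnnnoooooooooooooooooooozzzzzzzzzzzzzzzzzzzzzz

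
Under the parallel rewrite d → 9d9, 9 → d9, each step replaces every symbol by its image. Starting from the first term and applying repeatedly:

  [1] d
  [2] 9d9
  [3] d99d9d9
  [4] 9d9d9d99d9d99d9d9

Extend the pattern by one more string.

Applying the rule to each of the 17 symbols of 9d9d9d99d9d99d9d9 gives the pieces d9 9d9 d9 9d9 d9 9d9 d9 d9 9d9 d9 9d9 d9 d9 9d9 d9 9d9 d9, which concatenate to the answer.

d99d9d99d9d99d9d9d99d9d99d9d9d99d9d99d9d9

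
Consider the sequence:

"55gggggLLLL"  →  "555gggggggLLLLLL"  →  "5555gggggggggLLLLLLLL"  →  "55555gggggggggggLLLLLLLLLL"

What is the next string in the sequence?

555555gggggggggggggLLLLLLLLLLLL

The n-th term is n 5's then 2n+1 g's then 2n L's, where the shown terms are n = 2, 3, 4, 5.
Setting n = 6 gives 6, 13, 12 characters in each block.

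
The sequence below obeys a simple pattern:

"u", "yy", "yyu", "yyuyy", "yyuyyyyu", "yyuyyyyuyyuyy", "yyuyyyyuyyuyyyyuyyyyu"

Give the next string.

From term 3 onward, concatenate the last term with the second-to-last: yy·u = yyu, yyu·yy = yyuyy, …
The next term joins yyuyyyyuyyuyyyyuyyyyu and yyuyyyyuyyuyy.

yyuyyyyuyyuyyyyuyyyyuyyuyyyyuyyuyy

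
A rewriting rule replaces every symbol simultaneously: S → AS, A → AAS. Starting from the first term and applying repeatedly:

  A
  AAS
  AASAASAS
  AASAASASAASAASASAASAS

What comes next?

Applying the rule to each of the 21 symbols of AASAASASAASAASASAASAS gives the pieces AAS AAS AS AAS AAS AS AAS AS AAS AAS AS AAS AAS AS AAS AS AAS AAS AS AAS AS, which concatenate to the answer.

AASAASASAASAASASAASASAASAASASAASAASASAASASAASAASASAASAS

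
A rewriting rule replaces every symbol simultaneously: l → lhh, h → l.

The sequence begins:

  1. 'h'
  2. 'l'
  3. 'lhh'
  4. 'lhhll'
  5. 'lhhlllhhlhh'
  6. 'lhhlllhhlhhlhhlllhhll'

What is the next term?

lhhlllhhlhhlhhlllhhlllhhlllhhlhhlhhlllhhlhh

Replace each of the 21 characters of lhhlllhhlhhlhhlllhhll in place — lhh l l lhh lhh lhh l l lhh l l lhh l l lhh lhh lhh l l lhh lhh — and concatenate.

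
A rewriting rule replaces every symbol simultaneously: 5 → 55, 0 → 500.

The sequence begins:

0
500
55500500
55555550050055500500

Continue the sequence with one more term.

Replace each of the 20 characters of 55555550050055500500 in place — 55 55 55 55 55 55 55 500 500 55 500 500 55 55 55 500 500 55 500 500 — and concatenate.

555555555555555005005550050055555550050055500500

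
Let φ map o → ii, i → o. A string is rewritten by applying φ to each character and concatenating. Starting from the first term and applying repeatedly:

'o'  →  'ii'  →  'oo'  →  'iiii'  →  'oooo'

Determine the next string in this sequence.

Rewriting each symbol of oooo: o→ii, o→ii, o→ii, o→ii, which concatenates to ii ii ii ii.

iiiiiiii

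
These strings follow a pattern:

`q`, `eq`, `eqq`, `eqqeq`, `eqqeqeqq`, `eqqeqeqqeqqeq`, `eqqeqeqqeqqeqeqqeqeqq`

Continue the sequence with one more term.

eqqeqeqqeqqeqeqqeqeqqeqqeqeqqeqqeq

From term 3 onward, concatenate the last term with the second-to-last: eq·q = eqq, eqq·eq = eqqeq, …
So term 8 is eqqeqeqqeqqeqeqqeqeqq·eqqeqeqqeqqeq.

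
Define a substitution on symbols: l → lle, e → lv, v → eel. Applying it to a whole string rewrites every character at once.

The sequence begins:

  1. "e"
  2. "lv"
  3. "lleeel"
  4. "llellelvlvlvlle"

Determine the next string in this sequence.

Rewriting the 15 symbols of llellelvlvlvlle one by one yields lle lle lv lle lle lv lle eel lle eel lle eel lle lle lv; concatenated:

llellelvllellelvlleeellleeellleeelllellelv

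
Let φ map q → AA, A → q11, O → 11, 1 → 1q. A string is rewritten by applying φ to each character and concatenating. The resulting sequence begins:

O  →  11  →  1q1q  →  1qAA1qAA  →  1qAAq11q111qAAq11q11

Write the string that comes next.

Rewriting the 20 symbols of 1qAAq11q111qAAq11q11 one by one yields 1q AA q11 q11 AA 1q 1q AA 1q 1q 1q AA q11 q11 AA 1q 1q AA 1q 1q; concatenated:

1qAAq11q11AA1q1qAA1q1q1qAAq11q11AA1q1qAA1q1q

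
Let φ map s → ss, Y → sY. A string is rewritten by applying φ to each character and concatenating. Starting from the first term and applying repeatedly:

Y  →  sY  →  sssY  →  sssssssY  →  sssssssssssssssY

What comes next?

Rewriting the 16 symbols of sssssssssssssssY one by one yields ss ss ss ss ss ss ss ss ss ss ss ss ss ss ss sY; concatenated:

sssssssssssssssssssssssssssssssY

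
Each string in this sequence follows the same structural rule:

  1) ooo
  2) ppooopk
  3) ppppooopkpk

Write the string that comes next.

Every step adds pp to the front and pk to the end of the previous string.
Applying this once more to ppppooopkpk:

ppppppooopkpkpk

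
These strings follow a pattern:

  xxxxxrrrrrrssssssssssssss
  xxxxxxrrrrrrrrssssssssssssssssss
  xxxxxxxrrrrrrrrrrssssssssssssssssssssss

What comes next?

xxxxxxxxrrrrrrrrrrrrssssssssssssssssssssssssss

Reading off run lengths: x runs 5, 6, 7; r runs 6, 8, 10; s runs 14, 18, 22 — each is linear in n, where the shown terms are n = 3, 4, 5.
At n = 6 the blocks have lengths 8, 12, 26.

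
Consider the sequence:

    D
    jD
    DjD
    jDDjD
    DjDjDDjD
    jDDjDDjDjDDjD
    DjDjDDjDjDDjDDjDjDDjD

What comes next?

jDDjDDjDjDDjDDjDjDDjDjDDjDDjDjDDjD

This is a Fibonacci-style word recurrence s(k) = s(k−2)·s(k−1): e.g. D·jD = DjD.
So term 8 is jDDjDDjDjDDjD·DjDjDDjDjDDjDDjDjDDjD.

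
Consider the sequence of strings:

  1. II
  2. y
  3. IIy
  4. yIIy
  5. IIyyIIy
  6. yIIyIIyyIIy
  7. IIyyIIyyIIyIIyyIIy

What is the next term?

From term 3 onward, concatenate the second-to-last term with the last: II·y = IIy, y·IIy = yIIy, …
The next term joins yIIyIIyyIIy and IIyyIIyyIIyIIyyIIy.

yIIyIIyyIIyIIyyIIyyIIyIIyyIIy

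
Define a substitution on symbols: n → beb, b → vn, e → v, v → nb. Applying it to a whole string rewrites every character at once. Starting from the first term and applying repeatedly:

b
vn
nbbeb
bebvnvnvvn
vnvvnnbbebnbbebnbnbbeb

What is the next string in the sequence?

Replace each of the 22 characters of vnvvnnbbebnbbebnbnbbeb in place — nb beb nb nb beb beb vn vn v vn beb vn vn v vn beb vn beb vn vn v vn — and concatenate.

nbbebnbnbbebbebvnvnvvnbebvnvnvvnbebvnbebvnvnvvn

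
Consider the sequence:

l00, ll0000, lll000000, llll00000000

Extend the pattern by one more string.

lllll0000000000

Term n consists of n l's, followed by 2n 0's (n = 1, 2, …).
At n = 5 the blocks have lengths 5, 10.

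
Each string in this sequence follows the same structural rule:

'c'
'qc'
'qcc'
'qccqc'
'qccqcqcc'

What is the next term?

qccqcqccqccqc

From term 3 onward, concatenate the last term with the second-to-last: qc·c = qcc, qcc·qc = qccqc, …
Continuing: qccqcqcc · qccqc gives term 6.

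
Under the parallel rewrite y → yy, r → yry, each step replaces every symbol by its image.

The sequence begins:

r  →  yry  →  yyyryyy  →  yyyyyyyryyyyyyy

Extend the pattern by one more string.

Applying the rule to each of the 15 symbols of yyyyyyyryyyyyyy gives the pieces yy yy yy yy yy yy yy yry yy yy yy yy yy yy yy, which concatenate to the answer.

yyyyyyyyyyyyyyyryyyyyyyyyyyyyyy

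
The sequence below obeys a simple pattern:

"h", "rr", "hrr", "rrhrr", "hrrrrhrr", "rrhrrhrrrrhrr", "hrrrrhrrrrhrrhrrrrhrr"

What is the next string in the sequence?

rrhrrhrrrrhrrhrrrrhrrrrhrrhrrrrhrr

Each term (from the third on) is the two preceding terms concatenated in order: term 3 = h·rr = hrr.
The next term joins rrhrrhrrrrhrr and hrrrrhrrrrhrrhrrrrhrr.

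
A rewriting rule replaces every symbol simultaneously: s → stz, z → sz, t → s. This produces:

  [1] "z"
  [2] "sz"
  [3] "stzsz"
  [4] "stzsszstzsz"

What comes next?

Rewriting each symbol of stzsszstzsz: s→stz, t→s, z→sz, s→stz, s→stz, z→sz, s→stz, t→s, z→sz, s→stz, z→sz, which concatenates to stz s sz stz stz sz stz s sz stz sz.

stzsszstzstzszstzsszstzsz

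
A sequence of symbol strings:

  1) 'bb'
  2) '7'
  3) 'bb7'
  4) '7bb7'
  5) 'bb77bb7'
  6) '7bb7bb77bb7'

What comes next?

Each term (from the third on) is the two preceding terms concatenated in order: term 3 = bb·7 = bb7.
Continuing: bb77bb7 · 7bb7bb77bb7 gives term 7.

bb77bb77bb7bb77bb7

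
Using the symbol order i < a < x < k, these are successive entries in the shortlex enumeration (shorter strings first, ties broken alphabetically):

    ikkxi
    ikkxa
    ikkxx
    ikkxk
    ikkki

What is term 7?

Stepping forward 2 times from ikkki: ikkki → ikkka, then the target.

ikkkx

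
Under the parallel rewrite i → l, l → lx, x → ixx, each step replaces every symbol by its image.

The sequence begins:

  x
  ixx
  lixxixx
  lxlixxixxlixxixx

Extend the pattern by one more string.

Rewriting the 16 symbols of lxlixxixxlixxixx one by one yields lx ixx lx l ixx ixx l ixx ixx lx l ixx ixx l ixx ixx; concatenated:

lxixxlxlixxixxlixxixxlxlixxixxlixxixx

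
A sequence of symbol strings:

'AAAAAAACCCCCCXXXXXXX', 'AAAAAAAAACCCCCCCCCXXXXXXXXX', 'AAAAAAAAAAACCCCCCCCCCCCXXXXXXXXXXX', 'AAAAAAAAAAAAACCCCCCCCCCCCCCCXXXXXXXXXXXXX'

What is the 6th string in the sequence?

Reading off run lengths: A runs 7, 9, 11, 13; C runs 6, 9, 12, 15; X runs 7, 9, 11, 13 — each is linear in n, where the shown terms are n = 2, 3, 4, 5.
At n = 7 the blocks have lengths 17, 21, 17.

AAAAAAAAAAAAAAAAACCCCCCCCCCCCCCCCCCCCCXXXXXXXXXXXXXXXXX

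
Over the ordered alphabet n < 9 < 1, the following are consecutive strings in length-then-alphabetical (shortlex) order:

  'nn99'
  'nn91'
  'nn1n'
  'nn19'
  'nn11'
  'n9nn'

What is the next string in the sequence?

n9n9

The successor of n9nn increments the rightmost position that isn't already 1 and resets every position after it to n.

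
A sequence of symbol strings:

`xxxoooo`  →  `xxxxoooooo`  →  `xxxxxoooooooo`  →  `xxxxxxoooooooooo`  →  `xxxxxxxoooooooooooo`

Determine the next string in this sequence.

Term n consists of n+1 x's, followed by 2n o's, where the shown terms are n = 2, 3, 4, 5, 6.
For the next term, n = 7, so the run lengths are 8, 14.

xxxxxxxxoooooooooooooo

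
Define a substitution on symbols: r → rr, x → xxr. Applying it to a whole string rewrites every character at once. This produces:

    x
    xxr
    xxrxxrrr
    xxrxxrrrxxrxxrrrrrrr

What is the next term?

φ(xxrxxrrrxxrxxrrrrrrr) expands symbol-by-symbol to xxr xxr rr xxr xxr rr rr rr xxr xxr rr xxr xxr rr rr rr rr rr rr rr; joining the 20 pieces gives the next term.

xxrxxrrrxxrxxrrrrrrrxxrxxrrrxxrxxrrrrrrrrrrrrrrr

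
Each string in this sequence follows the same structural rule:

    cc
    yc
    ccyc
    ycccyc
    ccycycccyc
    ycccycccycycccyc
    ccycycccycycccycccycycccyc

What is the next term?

ycccycccycycccycccycycccycycccycccycycccyc

From term 3 onward, concatenate the second-to-last term with the last: cc·yc = ccyc, yc·ccyc = ycccyc, …
So term 8 is ycccycccycycccyc·ccycycccycycccycccycycccyc.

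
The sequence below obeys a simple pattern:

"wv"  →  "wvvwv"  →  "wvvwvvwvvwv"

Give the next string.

s(k+1) = s(k)·v·s(k) — each term doubles the last with 'v' between the halves.
Doubling wvvwvvwvvwv with 'v' between the halves:

wvvwvvwvvwvvwvvwvvwvvwv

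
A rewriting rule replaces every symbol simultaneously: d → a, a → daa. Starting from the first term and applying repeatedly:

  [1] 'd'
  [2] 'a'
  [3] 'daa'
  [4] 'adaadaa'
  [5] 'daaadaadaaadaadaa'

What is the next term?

adaadaadaaadaadaaadaadaadaaadaadaaadaadaa

φ(daaadaadaaadaadaa) expands symbol-by-symbol to a daa daa daa a daa daa a daa daa daa a daa daa a daa daa; joining the 17 pieces gives the next term.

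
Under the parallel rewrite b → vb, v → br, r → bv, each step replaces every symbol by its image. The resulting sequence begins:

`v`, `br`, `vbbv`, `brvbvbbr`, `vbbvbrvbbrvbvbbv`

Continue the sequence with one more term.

Rewriting the 16 symbols of vbbvbrvbbrvbvbbv one by one yields br vb vb br vb bv br vb vb bv br vb br vb vb br; concatenated:

brvbvbbrvbbvbrvbvbbvbrvbbrvbvbbr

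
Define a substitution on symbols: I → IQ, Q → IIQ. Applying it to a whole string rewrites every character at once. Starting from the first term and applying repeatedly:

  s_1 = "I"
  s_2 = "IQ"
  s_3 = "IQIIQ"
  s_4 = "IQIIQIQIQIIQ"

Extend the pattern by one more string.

IQIIQIQIQIIQIQIIQIQIIQIQIQIIQ

Expanding IQIIQIQIQIIQ: I→IQ, Q→IIQ, I→IQ, I→IQ, Q→IIQ, I→IQ, Q→IIQ, I→IQ, Q→IIQ, I→IQ, I→IQ, Q→IIQ. Concatenated: IQ IIQ IQ IQ IIQ IQ IIQ IQ IIQ IQ IQ IIQ.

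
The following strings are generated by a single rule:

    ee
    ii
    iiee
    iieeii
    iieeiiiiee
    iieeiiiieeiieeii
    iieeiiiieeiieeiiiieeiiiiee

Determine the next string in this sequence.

Each term (from the third on) is the previous term followed by the one before it: term 3 = ii·ee = iiee.
The next term joins iieeiiiieeiieeiiiieeiiiiee and iieeiiiieeiieeii.

iieeiiiieeiieeiiiieeiiiieeiieeiiiieeiieeii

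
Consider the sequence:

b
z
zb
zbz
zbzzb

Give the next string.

This is a Fibonacci-style word recurrence s(k) = s(k−1)·s(k−2): e.g. z·b = zb.
The next term joins zbzzb and zbz.

zbzzbzbz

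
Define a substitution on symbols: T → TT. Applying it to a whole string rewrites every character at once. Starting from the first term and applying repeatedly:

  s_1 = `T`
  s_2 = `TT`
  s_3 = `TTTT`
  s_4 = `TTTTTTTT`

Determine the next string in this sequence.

TTTTTTTTTTTTTTTT

Rewriting each symbol of TTTTTTTT: T→TT, T→TT, T→TT, T→TT, T→TT, T→TT, T→TT, T→TT, which concatenates to TT TT TT TT TT TT TT TT.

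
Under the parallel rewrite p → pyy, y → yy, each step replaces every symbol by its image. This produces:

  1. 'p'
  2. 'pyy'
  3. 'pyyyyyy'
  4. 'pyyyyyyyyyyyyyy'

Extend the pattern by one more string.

Rewriting the 15 symbols of pyyyyyyyyyyyyyy one by one yields pyy yy yy yy yy yy yy yy yy yy yy yy yy yy yy; concatenated:

pyyyyyyyyyyyyyyyyyyyyyyyyyyyyyy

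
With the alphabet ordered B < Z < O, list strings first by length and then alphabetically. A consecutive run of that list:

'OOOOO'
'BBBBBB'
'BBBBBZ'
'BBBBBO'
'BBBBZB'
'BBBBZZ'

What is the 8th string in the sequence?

BBBBOB

Advancing 2 positions from BBBBZZ through BBBBZZ → BBBBZO reaches term 8.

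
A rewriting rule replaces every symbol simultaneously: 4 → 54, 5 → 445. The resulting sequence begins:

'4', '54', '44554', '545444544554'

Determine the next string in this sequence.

Apply φ to 545444544554 symbol by symbol: 5→445, 4→54, 5→445, 4→54, 4→54, 4→54, 5→445, 4→54, 4→54, 5→445, 5→445, 4→54; joined: 445 54 445 54 54 54 445 54 54 445 445 54.

44554445545454445545444544554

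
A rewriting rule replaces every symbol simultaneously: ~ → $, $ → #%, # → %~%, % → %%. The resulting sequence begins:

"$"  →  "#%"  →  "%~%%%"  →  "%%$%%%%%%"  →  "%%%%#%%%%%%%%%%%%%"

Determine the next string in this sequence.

φ(%%%%#%%%%%%%%%%%%%) expands symbol-by-symbol to %% %% %% %% %~% %% %% %% %% %% %% %% %% %% %% %% %% %%; joining the 18 pieces gives the next term.

%%%%%%%%%~%%%%%%%%%%%%%%%%%%%%%%%%%%%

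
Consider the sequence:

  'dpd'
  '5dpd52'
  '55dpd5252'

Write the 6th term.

55555dpd5252525252

Every step adds 5 to the front and 52 to the end of the previous string.
From 55dpd5252, 3 further steps: 55dpd5252 → 555dpd525252 → 5555dpd52525252 → (answer).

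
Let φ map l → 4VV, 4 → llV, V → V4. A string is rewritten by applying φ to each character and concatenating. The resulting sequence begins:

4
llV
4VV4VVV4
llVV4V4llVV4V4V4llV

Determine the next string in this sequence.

Replace each of the 19 characters of llVV4V4llVV4V4V4llV in place — 4VV 4VV V4 V4 llV V4 llV 4VV 4VV V4 V4 llV V4 llV V4 llV 4VV 4VV V4 — and concatenate.

4VV4VVV4V4llVV4llV4VV4VVV4V4llVV4llVV4llV4VV4VVV4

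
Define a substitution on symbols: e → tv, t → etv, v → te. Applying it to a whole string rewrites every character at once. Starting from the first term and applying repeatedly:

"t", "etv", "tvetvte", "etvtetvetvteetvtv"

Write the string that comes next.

tvetvteetvtvetvtetvetvteetvtvtvetvteetvte

Replace each of the 17 characters of etvtetvetvteetvtv in place — tv etv te etv tv etv te tv etv te etv tv tv etv te etv te — and concatenate.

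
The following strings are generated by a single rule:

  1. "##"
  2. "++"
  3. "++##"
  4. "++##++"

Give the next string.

++##++++##

From term 3 onward, concatenate the last term with the second-to-last: ++·## = ++##, ++##·++ = ++##++, …
Continuing: ++##++ · ++## gives term 5.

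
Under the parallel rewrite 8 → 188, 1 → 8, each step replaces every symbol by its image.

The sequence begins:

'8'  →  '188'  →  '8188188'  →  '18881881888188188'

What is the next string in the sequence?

81881881888188188818818818881881888188188

Applying the rule to each of the 17 symbols of 18881881888188188 gives the pieces 8 188 188 188 8 188 188 8 188 188 188 8 188 188 8 188 188, which concatenate to the answer.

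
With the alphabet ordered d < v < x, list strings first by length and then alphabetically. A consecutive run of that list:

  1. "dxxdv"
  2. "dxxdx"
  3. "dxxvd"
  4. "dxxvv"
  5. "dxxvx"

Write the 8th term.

Continuing the enumeration 3 steps past dxxvx: dxxvx → dxxxd → dxxxv → (answer).

dxxxx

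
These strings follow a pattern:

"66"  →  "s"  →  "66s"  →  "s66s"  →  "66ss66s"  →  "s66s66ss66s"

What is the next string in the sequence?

66ss66ss66s66ss66s

Each term (from the third on) is the two preceding terms concatenated in order: term 3 = 66·s = 66s.
Continuing: 66ss66s · s66s66ss66s gives term 7.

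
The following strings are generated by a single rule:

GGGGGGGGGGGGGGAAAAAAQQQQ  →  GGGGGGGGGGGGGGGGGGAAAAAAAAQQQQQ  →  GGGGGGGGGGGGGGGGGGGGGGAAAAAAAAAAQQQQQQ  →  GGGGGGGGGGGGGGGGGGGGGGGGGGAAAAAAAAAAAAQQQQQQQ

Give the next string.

Term n consists of 4n+2 G's, followed by 2n A's, followed by n+1 Q's, where the shown terms are n = 3, 4, 5, 6.
For the next term, n = 7, so the run lengths are 30, 14, 8.

GGGGGGGGGGGGGGGGGGGGGGGGGGGGGGAAAAAAAAAAAAAAQQQQQQQQ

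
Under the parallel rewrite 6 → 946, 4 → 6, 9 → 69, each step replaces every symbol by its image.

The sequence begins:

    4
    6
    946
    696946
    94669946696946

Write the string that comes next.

6969469466969694694669946696946

φ(94669946696946) expands symbol-by-symbol to 69 6 946 946 69 69 6 946 946 69 946 69 6 946; joining the 14 pieces gives the next term.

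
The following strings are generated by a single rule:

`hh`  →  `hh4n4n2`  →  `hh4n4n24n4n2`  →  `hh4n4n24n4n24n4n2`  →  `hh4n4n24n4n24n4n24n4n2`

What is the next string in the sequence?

Every step adds 4n4n2 to the end: s(k+1) = s(k)·4n4n2.
One more step from hh4n4n24n4n24n4n24n4n2 gives the answer.

hh4n4n24n4n24n4n24n4n24n4n2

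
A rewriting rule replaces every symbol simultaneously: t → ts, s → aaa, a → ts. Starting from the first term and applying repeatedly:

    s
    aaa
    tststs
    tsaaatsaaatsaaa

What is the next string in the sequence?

Rewriting the 15 symbols of tsaaatsaaatsaaa one by one yields ts aaa ts ts ts ts aaa ts ts ts ts aaa ts ts ts; concatenated:

tsaaatstststsaaatstststsaaatststs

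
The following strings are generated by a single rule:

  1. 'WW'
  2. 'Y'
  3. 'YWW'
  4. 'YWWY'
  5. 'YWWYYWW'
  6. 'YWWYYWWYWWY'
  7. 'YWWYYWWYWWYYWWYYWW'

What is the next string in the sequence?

Each term (from the third on) is the previous term followed by the one before it: term 3 = Y·WW = YWW.
The next term joins YWWYYWWYWWYYWWYYWW and YWWYYWWYWWY.

YWWYYWWYWWYYWWYYWWYWWYYWWYWWY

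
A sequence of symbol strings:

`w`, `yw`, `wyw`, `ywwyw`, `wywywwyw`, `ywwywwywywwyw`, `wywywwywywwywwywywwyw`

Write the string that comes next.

ywwywwywywwywwywywwywywwywwywywwyw

Each term (from the third on) is the two preceding terms concatenated in order: term 3 = w·yw = wyw.
Continuing: ywwywwywywwyw · wywywwywywwywwywywwyw gives term 8.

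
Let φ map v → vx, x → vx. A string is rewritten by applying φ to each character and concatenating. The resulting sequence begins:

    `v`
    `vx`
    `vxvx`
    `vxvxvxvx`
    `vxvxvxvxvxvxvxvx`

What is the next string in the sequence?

Rewriting the 16 symbols of vxvxvxvxvxvxvxvx one by one yields vx vx vx vx vx vx vx vx vx vx vx vx vx vx vx vx; concatenated:

vxvxvxvxvxvxvxvxvxvxvxvxvxvxvxvx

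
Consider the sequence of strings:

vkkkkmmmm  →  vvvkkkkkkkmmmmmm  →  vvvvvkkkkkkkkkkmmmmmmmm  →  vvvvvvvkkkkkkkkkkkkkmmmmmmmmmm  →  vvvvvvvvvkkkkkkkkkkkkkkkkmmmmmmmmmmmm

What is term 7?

The n-th term is 2n-1 v's then 3n+1 k's then 2n+2 m's (n = 1, 2, …).
At n = 7 the blocks have lengths 13, 22, 16.

vvvvvvvvvvvvvkkkkkkkkkkkkkkkkkkkkkkmmmmmmmmmmmmmmmm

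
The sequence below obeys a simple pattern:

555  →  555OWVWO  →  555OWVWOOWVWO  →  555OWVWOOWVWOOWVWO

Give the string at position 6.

555OWVWOOWVWOOWVWOOWVWOOWVWO

Each term is the previous one with OWVWO appended.
From 555OWVWOOWVWOOWVWO, 2 further steps: 555OWVWOOWVWOOWVWO → 555OWVWOOWVWOOWVWOOWVWO → (answer).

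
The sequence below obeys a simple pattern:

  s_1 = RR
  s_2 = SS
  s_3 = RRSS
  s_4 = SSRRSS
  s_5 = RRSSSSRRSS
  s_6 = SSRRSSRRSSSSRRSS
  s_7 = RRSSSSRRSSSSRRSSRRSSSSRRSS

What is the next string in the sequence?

SSRRSSRRSSSSRRSSRRSSSSRRSSSSRRSSRRSSSSRRSS

From term 3 onward, concatenate the second-to-last term with the last: RR·SS = RRSS, SS·RRSS = SSRRSS, …
So term 8 is SSRRSSRRSSSSRRSS·RRSSSSRRSSSSRRSSRRSSSSRRSS.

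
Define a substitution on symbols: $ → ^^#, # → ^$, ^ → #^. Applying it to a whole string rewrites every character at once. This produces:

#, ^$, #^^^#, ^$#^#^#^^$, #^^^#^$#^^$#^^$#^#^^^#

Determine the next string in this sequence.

^$#^#^#^^$#^^^#^$#^#^^^#^$#^#^^^#^$#^^$#^#^#^^$

Applying the rule to each of the 22 symbols of #^^^#^$#^^$#^^$#^#^^^# gives the pieces ^$ #^ #^ #^ ^$ #^ ^^# ^$ #^ #^ ^^# ^$ #^ #^ ^^# ^$ #^ ^$ #^ #^ #^ ^$, which concatenate to the answer.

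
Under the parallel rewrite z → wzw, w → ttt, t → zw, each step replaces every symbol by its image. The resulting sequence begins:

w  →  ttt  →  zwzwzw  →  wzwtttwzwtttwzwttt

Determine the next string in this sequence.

Replace each of the 18 characters of wzwtttwzwtttwzwttt in place — ttt wzw ttt zw zw zw ttt wzw ttt zw zw zw ttt wzw ttt zw zw zw — and concatenate.

tttwzwtttzwzwzwtttwzwtttzwzwzwtttwzwtttzwzwzw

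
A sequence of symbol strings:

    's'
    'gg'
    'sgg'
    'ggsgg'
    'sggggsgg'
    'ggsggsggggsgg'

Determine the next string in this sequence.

sggggsggggsggsggggsgg

This is a Fibonacci-style word recurrence s(k) = s(k−2)·s(k−1): e.g. s·gg = sgg.
So term 7 is sggggsgg·ggsggsggggsgg.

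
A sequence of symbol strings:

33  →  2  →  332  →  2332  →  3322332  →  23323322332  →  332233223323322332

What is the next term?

23323322332332233223323322332

Each term (from the third on) is the two preceding terms concatenated in order: term 3 = 33·2 = 332.
So term 8 is 23323322332·332233223323322332.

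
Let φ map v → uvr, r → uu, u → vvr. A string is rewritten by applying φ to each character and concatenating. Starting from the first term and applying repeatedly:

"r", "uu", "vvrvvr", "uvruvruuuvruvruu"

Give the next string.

vvruvruuvvruvruuvvrvvrvvruvruuvvruvruuvvrvvr

Replace each of the 16 characters of uvruvruuuvruvruu in place — vvr uvr uu vvr uvr uu vvr vvr vvr uvr uu vvr uvr uu vvr vvr — and concatenate.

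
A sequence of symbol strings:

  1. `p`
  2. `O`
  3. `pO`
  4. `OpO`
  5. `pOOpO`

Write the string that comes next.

OpOpOOpO

From term 3 onward, concatenate the second-to-last term with the last: p·O = pO, O·pO = OpO, …
The next term joins OpO and pOOpO.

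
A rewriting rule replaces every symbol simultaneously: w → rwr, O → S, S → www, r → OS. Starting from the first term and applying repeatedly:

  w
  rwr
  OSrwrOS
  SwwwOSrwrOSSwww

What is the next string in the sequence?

wwwrwrrwrrwrSwwwOSrwrOSSwwwwwwrwrrwrrwr

Replace each of the 15 characters of SwwwOSrwrOSSwww in place — www rwr rwr rwr S www OS rwr OS S www www rwr rwr rwr — and concatenate.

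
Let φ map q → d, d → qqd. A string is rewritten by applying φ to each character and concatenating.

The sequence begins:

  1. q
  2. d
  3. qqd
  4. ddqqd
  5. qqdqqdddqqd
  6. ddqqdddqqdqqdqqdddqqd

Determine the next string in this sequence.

qqdqqdddqqdqqdqqdddqqdddqqdddqqdqqdqqdddqqd

φ(ddqqdddqqdqqdqqdddqqd) expands symbol-by-symbol to qqd qqd d d qqd qqd qqd d d qqd d d qqd d d qqd qqd qqd d d qqd; joining the 21 pieces gives the next term.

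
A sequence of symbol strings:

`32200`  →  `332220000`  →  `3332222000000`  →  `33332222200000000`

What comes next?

333332222220000000000

Reading off run lengths: 3 runs 1, 2, 3, 4; 2 runs 2, 3, 4, 5; 0 runs 2, 4, 6, 8 — each is linear in n (n = 1, 2, …).
Setting n = 5 gives 5, 6, 10 characters in each block.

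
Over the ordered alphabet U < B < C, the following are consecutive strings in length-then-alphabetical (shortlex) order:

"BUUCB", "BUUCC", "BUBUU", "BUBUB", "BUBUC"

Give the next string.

Treat BUBUC as a base-3 numeral over the given alphabet and add one, carrying through any trailing C's.

BUBBU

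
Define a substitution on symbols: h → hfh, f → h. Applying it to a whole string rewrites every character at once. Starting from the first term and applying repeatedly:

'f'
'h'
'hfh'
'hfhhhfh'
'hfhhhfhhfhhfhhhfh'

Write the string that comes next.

φ(hfhhhfhhfhhfhhhfh) expands symbol-by-symbol to hfh h hfh hfh hfh h hfh hfh h hfh hfh h hfh hfh hfh h hfh; joining the 17 pieces gives the next term.

hfhhhfhhfhhfhhhfhhfhhhfhhfhhhfhhfhhfhhhfh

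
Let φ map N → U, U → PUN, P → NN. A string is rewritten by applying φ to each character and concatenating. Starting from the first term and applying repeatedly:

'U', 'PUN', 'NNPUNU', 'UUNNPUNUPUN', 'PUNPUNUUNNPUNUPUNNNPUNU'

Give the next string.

Rewriting the 23 symbols of PUNPUNUUNNPUNUPUNNNPUNU one by one yields NN PUN U NN PUN U PUN PUN U U NN PUN U PUN NN PUN U U U NN PUN U PUN; concatenated:

NNPUNUNNPUNUPUNPUNUUNNPUNUPUNNNPUNUUUNNPUNUPUN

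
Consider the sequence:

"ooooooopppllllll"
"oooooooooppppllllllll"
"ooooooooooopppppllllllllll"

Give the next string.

Each string has the form o^{2n+1} p^{n} l^{2n}, where the shown terms are n = 3, 4, 5.
At n = 6 the blocks have lengths 13, 6, 12.

oooooooooooooppppppllllllllllll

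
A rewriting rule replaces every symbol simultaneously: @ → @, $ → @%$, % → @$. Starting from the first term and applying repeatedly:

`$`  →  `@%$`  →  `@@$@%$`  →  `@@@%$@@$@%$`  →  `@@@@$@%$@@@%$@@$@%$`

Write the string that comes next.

Replace each of the 19 characters of @@@@$@%$@@@%$@@$@%$ in place — @ @ @ @ @%$ @ @$ @%$ @ @ @ @$ @%$ @ @ @%$ @ @$ @%$ — and concatenate.

@@@@@%$@@$@%$@@@@$@%$@@@%$@@$@%$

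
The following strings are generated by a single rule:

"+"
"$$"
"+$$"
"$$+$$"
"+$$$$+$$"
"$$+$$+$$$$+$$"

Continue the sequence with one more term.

This is a Fibonacci-style word recurrence s(k) = s(k−2)·s(k−1): e.g. +·$$ = +$$.
Continuing: +$$$$+$$ · $$+$$+$$$$+$$ gives term 7.

+$$$$+$$$$+$$+$$$$+$$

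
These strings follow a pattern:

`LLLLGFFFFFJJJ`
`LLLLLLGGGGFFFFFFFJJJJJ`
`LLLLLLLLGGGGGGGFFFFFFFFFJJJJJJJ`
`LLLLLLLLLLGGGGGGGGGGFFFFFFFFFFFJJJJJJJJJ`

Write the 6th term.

LLLLLLLLLLLLLLGGGGGGGGGGGGGGGGFFFFFFFFFFFFFFFJJJJJJJJJJJJJ

Term n consists of 2n+2 L's, followed by 3n-2 G's, followed by 2n+3 F's, followed by 2n+1 J's (n = 1, 2, …).
For term 6, n = 6, so the run lengths are 14, 16, 15, 13.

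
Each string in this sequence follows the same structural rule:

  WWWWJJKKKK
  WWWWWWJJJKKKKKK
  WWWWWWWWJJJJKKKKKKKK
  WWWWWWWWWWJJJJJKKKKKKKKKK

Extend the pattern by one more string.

Term n consists of 2n W's, followed by n J's, followed by 2n K's, where the shown terms are n = 2, 3, 4, 5.
Setting n = 6 gives 12, 6, 12 characters in each block.

WWWWWWWWWWWWJJJJJJKKKKKKKKKKKK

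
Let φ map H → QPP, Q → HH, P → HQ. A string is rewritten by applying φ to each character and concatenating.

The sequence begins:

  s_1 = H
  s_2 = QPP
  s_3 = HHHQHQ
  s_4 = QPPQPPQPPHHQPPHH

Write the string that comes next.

Rewriting the 16 symbols of QPPQPPQPPHHQPPHH one by one yields HH HQ HQ HH HQ HQ HH HQ HQ QPP QPP HH HQ HQ QPP QPP; concatenated:

HHHQHQHHHQHQHHHQHQQPPQPPHHHQHQQPPQPP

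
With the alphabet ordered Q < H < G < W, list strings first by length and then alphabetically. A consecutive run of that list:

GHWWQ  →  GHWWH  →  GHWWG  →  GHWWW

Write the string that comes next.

The successor of GHWWW increments the rightmost position that isn't already W and resets every position after it to Q.

GGQQQ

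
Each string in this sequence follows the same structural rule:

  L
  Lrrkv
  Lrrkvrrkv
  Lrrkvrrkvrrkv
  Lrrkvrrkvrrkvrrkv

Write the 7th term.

Every step adds rrkv to the end: s(k+1) = s(k)·rrkv.
From Lrrkvrrkvrrkvrrkv, 2 further steps: Lrrkvrrkvrrkvrrkv → Lrrkvrrkvrrkvrrkvrrkv → (answer).

Lrrkvrrkvrrkvrrkvrrkvrrkv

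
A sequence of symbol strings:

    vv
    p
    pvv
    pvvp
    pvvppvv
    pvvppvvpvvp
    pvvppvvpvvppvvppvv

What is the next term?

This is a Fibonacci-style word recurrence s(k) = s(k−1)·s(k−2): e.g. p·vv = pvv.
So term 8 is pvvppvvpvvppvvppvv·pvvppvvpvvp.

pvvppvvpvvppvvppvvpvvppvvpvvp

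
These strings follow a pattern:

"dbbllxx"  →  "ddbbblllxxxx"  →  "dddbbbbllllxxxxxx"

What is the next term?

ddddbbbbblllllxxxxxxxx

The n-th term is n d's then n+1 b's then n+1 l's then 2n x's (n = 1, 2, …).
Setting n = 4 gives 4, 5, 5, 8 characters in each block.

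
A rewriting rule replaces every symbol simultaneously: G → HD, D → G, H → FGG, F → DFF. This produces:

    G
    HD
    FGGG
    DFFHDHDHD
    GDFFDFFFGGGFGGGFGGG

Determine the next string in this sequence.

Replace each of the 19 characters of GDFFDFFFGGGFGGGFGGG in place — HD G DFF DFF G DFF DFF DFF HD HD HD DFF HD HD HD DFF HD HD HD — and concatenate.

HDGDFFDFFGDFFDFFDFFHDHDHDDFFHDHDHDDFFHDHDHD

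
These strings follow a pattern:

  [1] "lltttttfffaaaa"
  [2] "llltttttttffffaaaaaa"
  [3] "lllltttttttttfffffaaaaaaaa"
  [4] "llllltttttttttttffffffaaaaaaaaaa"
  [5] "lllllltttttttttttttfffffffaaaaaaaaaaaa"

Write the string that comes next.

The n-th term is n l's then 2n+1 t's then n+1 f's then 2n a's, where the shown terms are n = 2, 3, 4, 5, 6.
Setting n = 7 gives 7, 15, 8, 14 characters in each block.

llllllltttttttttttttttffffffffaaaaaaaaaaaaaa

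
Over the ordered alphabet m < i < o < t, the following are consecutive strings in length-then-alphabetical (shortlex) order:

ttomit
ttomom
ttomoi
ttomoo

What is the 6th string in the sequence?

Continuing the enumeration 2 steps past ttomoo: ttomoo → ttomot → (answer).

ttomtm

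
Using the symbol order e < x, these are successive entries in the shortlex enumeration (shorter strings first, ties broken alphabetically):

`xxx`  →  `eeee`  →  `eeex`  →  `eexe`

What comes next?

Find the rightmost character of eexe below x, bump it to the next letter, and reset everything to its right to e.

eexx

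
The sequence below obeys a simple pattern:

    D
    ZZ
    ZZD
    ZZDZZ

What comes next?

ZZDZZZZD

From term 3 onward, concatenate the last term with the second-to-last: ZZ·D = ZZD, ZZD·ZZ = ZZDZZ, …
The next term joins ZZDZZ and ZZD.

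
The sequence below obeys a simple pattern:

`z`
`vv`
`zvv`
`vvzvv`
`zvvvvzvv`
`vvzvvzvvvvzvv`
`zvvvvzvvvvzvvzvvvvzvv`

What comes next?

vvzvvzvvvvzvvzvvvvzvvvvzvvzvvvvzvv

Each term (from the third on) is the two preceding terms concatenated in order: term 3 = z·vv = zvv.
So term 8 is vvzvvzvvvvzvv·zvvvvzvvvvzvvzvvvvzvv.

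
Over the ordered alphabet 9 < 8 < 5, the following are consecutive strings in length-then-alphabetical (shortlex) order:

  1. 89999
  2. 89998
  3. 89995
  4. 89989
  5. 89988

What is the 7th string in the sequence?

89959

Advancing 2 positions from 89988 through 89988 → 89985 reaches term 7.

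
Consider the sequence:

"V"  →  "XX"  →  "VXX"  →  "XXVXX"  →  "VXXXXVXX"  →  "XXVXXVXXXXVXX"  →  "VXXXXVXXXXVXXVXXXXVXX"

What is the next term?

This is a Fibonacci-style word recurrence s(k) = s(k−2)·s(k−1): e.g. V·XX = VXX.
So term 8 is XXVXXVXXXXVXX·VXXXXVXXXXVXXVXXXXVXX.

XXVXXVXXXXVXXVXXXXVXXXXVXXVXXXXVXX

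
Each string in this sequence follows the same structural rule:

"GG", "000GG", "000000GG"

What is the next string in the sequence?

Each term is the previous one with 000 prepended.
Applying this once more to 000000GG:

000000000GG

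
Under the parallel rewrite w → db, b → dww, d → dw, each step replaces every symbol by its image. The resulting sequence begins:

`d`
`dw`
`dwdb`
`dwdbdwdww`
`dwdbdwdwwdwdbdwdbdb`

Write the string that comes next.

Rewriting the 19 symbols of dwdbdwdwwdwdbdwdbdb one by one yields dw db dw dww dw db dw db db dw db dw dww dw db dw dww dw dww; concatenated:

dwdbdwdwwdwdbdwdbdbdwdbdwdwwdwdbdwdwwdwdww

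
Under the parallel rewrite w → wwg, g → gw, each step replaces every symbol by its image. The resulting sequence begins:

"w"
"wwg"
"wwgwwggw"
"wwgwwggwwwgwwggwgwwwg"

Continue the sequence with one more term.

φ(wwgwwggwwwgwwggwgwwwg) expands symbol-by-symbol to wwg wwg gw wwg wwg gw gw wwg wwg wwg gw wwg wwg gw gw wwg gw wwg wwg wwg gw; joining the 21 pieces gives the next term.

wwgwwggwwwgwwggwgwwwgwwgwwggwwwgwwggwgwwwggwwwgwwgwwggw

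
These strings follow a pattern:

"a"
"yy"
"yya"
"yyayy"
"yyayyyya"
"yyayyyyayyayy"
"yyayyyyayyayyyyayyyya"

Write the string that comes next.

yyayyyyayyayyyyayyyyayyayyyyayyayy

Each term (from the third on) is the previous term followed by the one before it: term 3 = yy·a = yya.
The next term joins yyayyyyayyayyyyayyyya and yyayyyyayyayy.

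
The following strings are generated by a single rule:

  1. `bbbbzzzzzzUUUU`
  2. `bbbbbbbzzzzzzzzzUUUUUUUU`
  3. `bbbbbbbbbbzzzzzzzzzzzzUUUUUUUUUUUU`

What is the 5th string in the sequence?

Reading off run lengths: b runs 4, 7, 10; z runs 6, 9, 12; U runs 4, 8, 12 — each is linear in n (n = 1, 2, …).
Setting n = 5 gives 16, 18, 20 characters in each block.

bbbbbbbbbbbbbbbbzzzzzzzzzzzzzzzzzzUUUUUUUUUUUUUUUUUUUU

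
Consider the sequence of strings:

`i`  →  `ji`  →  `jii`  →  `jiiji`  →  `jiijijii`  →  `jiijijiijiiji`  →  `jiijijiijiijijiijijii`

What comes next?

This is a Fibonacci-style word recurrence s(k) = s(k−1)·s(k−2): e.g. ji·i = jii.
Continuing: jiijijiijiijijiijijii · jiijijiijiiji gives term 8.

jiijijiijiijijiijijiijiijijiijiiji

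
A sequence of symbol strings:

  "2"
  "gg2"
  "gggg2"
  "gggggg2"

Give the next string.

The strings grow by a fixed prefix gg each time.
So the next term is gg·gggggg2.

gggggggg2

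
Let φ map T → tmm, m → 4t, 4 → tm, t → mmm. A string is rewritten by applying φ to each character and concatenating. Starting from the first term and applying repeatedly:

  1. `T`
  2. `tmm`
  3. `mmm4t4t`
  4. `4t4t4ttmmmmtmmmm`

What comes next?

Rewriting the 16 symbols of 4t4t4ttmmmmtmmmm one by one yields tm mmm tm mmm tm mmm mmm 4t 4t 4t 4t mmm 4t 4t 4t 4t; concatenated:

tmmmmtmmmmtmmmmmmm4t4t4t4tmmm4t4t4t4t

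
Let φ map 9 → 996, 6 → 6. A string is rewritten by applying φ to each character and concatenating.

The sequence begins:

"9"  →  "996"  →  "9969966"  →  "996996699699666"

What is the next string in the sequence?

9969966996996669969966996996666

φ(996996699699666) expands symbol-by-symbol to 996 996 6 996 996 6 6 996 996 6 996 996 6 6 6; joining the 15 pieces gives the next term.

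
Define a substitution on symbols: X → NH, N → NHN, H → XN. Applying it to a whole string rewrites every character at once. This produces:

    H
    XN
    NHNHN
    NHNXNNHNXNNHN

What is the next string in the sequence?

Replace each of the 13 characters of NHNXNNHNXNNHN in place — NHN XN NHN NH NHN NHN XN NHN NH NHN NHN XN NHN — and concatenate.

NHNXNNHNNHNHNNHNXNNHNNHNHNNHNXNNHN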